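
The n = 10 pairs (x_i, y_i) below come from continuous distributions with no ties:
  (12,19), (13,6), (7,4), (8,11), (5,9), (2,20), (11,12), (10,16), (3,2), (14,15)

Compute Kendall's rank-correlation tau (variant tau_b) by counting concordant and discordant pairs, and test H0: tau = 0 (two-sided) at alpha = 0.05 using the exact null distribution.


Step 1: Enumerate the 45 unordered pairs (i,j) with i<j and classify each by sign(x_j-x_i) * sign(y_j-y_i).
  (1,2):dx=+1,dy=-13->D; (1,3):dx=-5,dy=-15->C; (1,4):dx=-4,dy=-8->C; (1,5):dx=-7,dy=-10->C
  (1,6):dx=-10,dy=+1->D; (1,7):dx=-1,dy=-7->C; (1,8):dx=-2,dy=-3->C; (1,9):dx=-9,dy=-17->C
  (1,10):dx=+2,dy=-4->D; (2,3):dx=-6,dy=-2->C; (2,4):dx=-5,dy=+5->D; (2,5):dx=-8,dy=+3->D
  (2,6):dx=-11,dy=+14->D; (2,7):dx=-2,dy=+6->D; (2,8):dx=-3,dy=+10->D; (2,9):dx=-10,dy=-4->C
  (2,10):dx=+1,dy=+9->C; (3,4):dx=+1,dy=+7->C; (3,5):dx=-2,dy=+5->D; (3,6):dx=-5,dy=+16->D
  (3,7):dx=+4,dy=+8->C; (3,8):dx=+3,dy=+12->C; (3,9):dx=-4,dy=-2->C; (3,10):dx=+7,dy=+11->C
  (4,5):dx=-3,dy=-2->C; (4,6):dx=-6,dy=+9->D; (4,7):dx=+3,dy=+1->C; (4,8):dx=+2,dy=+5->C
  (4,9):dx=-5,dy=-9->C; (4,10):dx=+6,dy=+4->C; (5,6):dx=-3,dy=+11->D; (5,7):dx=+6,dy=+3->C
  (5,8):dx=+5,dy=+7->C; (5,9):dx=-2,dy=-7->C; (5,10):dx=+9,dy=+6->C; (6,7):dx=+9,dy=-8->D
  (6,8):dx=+8,dy=-4->D; (6,9):dx=+1,dy=-18->D; (6,10):dx=+12,dy=-5->D; (7,8):dx=-1,dy=+4->D
  (7,9):dx=-8,dy=-10->C; (7,10):dx=+3,dy=+3->C; (8,9):dx=-7,dy=-14->C; (8,10):dx=+4,dy=-1->D
  (9,10):dx=+11,dy=+13->C
Step 2: C = 27, D = 18, total pairs = 45.
Step 3: tau = (C - D)/(n(n-1)/2) = (27 - 18)/45 = 0.200000.
Step 4: Exact two-sided p-value (enumerate n! = 3628800 permutations of y under H0): p = 0.484313.
Step 5: alpha = 0.05. fail to reject H0.

tau_b = 0.2000 (C=27, D=18), p = 0.484313, fail to reject H0.


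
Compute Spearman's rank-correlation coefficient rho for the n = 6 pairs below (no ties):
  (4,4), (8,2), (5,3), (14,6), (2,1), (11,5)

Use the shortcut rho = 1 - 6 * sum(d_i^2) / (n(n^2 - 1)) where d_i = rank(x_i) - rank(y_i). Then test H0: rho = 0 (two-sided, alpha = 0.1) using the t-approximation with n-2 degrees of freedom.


Step 1: Rank x and y separately (midranks; no ties here).
rank(x): 4->2, 8->4, 5->3, 14->6, 2->1, 11->5
rank(y): 4->4, 2->2, 3->3, 6->6, 1->1, 5->5
Step 2: d_i = R_x(i) - R_y(i); compute d_i^2.
  (2-4)^2=4, (4-2)^2=4, (3-3)^2=0, (6-6)^2=0, (1-1)^2=0, (5-5)^2=0
sum(d^2) = 8.
Step 3: rho = 1 - 6*8 / (6*(6^2 - 1)) = 1 - 48/210 = 0.771429.
Step 4: Under H0, t = rho * sqrt((n-2)/(1-rho^2)) = 2.4247 ~ t(4).
Step 5: Two-sided p-value from the t-distribution with 4 df = 0.072397.
Step 6: alpha = 0.1. reject H0.

rho = 0.7714, p = 0.072397, reject H0 at alpha = 0.1.


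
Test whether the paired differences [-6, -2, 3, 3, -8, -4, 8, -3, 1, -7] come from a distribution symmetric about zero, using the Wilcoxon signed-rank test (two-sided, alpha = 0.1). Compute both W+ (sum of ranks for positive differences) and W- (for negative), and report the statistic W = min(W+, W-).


Step 1: Drop any zero differences (none here) and take |d_i|.
|d| = [6, 2, 3, 3, 8, 4, 8, 3, 1, 7]
Step 2: Midrank |d_i| (ties get averaged ranks).
ranks: |6|->7, |2|->2, |3|->4, |3|->4, |8|->9.5, |4|->6, |8|->9.5, |3|->4, |1|->1, |7|->8
Step 3: Attach original signs; sum ranks with positive sign and with negative sign.
W+ = 4 + 4 + 9.5 + 1 = 18.5
W- = 7 + 2 + 9.5 + 6 + 4 + 8 = 36.5
(Check: W+ + W- = 55 should equal n(n+1)/2 = 55.)
Step 4: Test statistic W = min(W+, W-) = 18.5.
Step 5: Ties in |d|, so use the tie-corrected normal approximation.
        E[W] = n(n+1)/4 = 10*11/4 = 27.5.
        Tie groups: |d|=3 (t=3), |d|=8 (t=2); sum(t^3 - t) = 30.
        Var[W] = n(n+1)(2n+1)/24 - sum(t^3-t)/48 = 2310/24 - 30/48 = 95.625.
        z = (W - E[W]) / sqrt(Var[W]) = (18.5 - 27.5) / 9.7788 = -0.9204.
        Two-sided p = 2*Phi(z) = 0.357386.
Step 6: alpha = 0.1. fail to reject H0.

W+ = 18.5, W- = 36.5, W = min = 18.5, p = 0.357386, fail to reject H0.


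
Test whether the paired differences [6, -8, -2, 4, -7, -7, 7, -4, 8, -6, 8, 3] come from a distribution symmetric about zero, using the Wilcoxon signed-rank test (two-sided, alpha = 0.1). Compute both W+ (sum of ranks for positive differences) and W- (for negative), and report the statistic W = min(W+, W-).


Step 1: Drop any zero differences (none here) and take |d_i|.
|d| = [6, 8, 2, 4, 7, 7, 7, 4, 8, 6, 8, 3]
Step 2: Midrank |d_i| (ties get averaged ranks).
ranks: |6|->5.5, |8|->11, |2|->1, |4|->3.5, |7|->8, |7|->8, |7|->8, |4|->3.5, |8|->11, |6|->5.5, |8|->11, |3|->2
Step 3: Attach original signs; sum ranks with positive sign and with negative sign.
W+ = 5.5 + 3.5 + 8 + 11 + 11 + 2 = 41
W- = 11 + 1 + 8 + 8 + 3.5 + 5.5 = 37
(Check: W+ + W- = 78 should equal n(n+1)/2 = 78.)
Step 4: Test statistic W = min(W+, W-) = 37.
Step 5: Ties in |d|, so use the tie-corrected normal approximation.
        E[W] = n(n+1)/4 = 12*13/4 = 39.
        Tie groups: |d|=4 (t=2), |d|=6 (t=2), |d|=7 (t=3), |d|=8 (t=3); sum(t^3 - t) = 60.
        Var[W] = n(n+1)(2n+1)/24 - sum(t^3-t)/48 = 3900/24 - 60/48 = 161.25.
        z = (W - E[W]) / sqrt(Var[W]) = (37 - 39) / 12.6984 = -0.1575.
        Two-sided p = 2*Phi(z) = 0.874851.
Step 6: alpha = 0.1. fail to reject H0.

W+ = 41, W- = 37, W = min = 37, p = 0.874851, fail to reject H0.


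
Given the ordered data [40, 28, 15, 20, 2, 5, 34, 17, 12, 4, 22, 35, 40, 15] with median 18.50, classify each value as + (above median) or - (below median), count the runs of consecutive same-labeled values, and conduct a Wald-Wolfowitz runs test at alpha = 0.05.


Step 1: Compute median = 18.50; label A = above, B = below.
Labels in order: AABABBABBBAAAB  (n_A = 7, n_B = 7)
Step 2: Count runs R = 8.
Step 3: Under H0 (random ordering), E[R] = 2*n_A*n_B/(n_A+n_B) + 1 = 2*7*7/14 + 1 = 8.0000.
        Var[R] = 2*n_A*n_B*(2*n_A*n_B - n_A - n_B) / ((n_A+n_B)^2 * (n_A+n_B-1)) = 8232/2548 = 3.2308.
        SD[R] = 1.7974.
Step 4: R = E[R], so z = 0 with no continuity correction.
Step 5: Two-sided p-value via normal approximation = 2*(1 - Phi(|z|)) = 1.000000.
Step 6: alpha = 0.05. fail to reject H0.

R = 8, z = 0.0000, p = 1.000000, fail to reject H0.


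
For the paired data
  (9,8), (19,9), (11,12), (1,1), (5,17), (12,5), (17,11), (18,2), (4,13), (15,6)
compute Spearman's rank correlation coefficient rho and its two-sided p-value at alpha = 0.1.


Step 1: Rank x and y separately (midranks; no ties here).
rank(x): 9->4, 19->10, 11->5, 1->1, 5->3, 12->6, 17->8, 18->9, 4->2, 15->7
rank(y): 8->5, 9->6, 12->8, 1->1, 17->10, 5->3, 11->7, 2->2, 13->9, 6->4
Step 2: d_i = R_x(i) - R_y(i); compute d_i^2.
  (4-5)^2=1, (10-6)^2=16, (5-8)^2=9, (1-1)^2=0, (3-10)^2=49, (6-3)^2=9, (8-7)^2=1, (9-2)^2=49, (2-9)^2=49, (7-4)^2=9
sum(d^2) = 192.
Step 3: rho = 1 - 6*192 / (10*(10^2 - 1)) = 1 - 1152/990 = -0.163636.
Step 4: Under H0, t = rho * sqrt((n-2)/(1-rho^2)) = -0.4692 ~ t(8).
Step 5: Two-sided p-value from the t-distribution with 8 df = 0.651477.
Step 6: alpha = 0.1. fail to reject H0.

rho = -0.1636, p = 0.651477, fail to reject H0 at alpha = 0.1.


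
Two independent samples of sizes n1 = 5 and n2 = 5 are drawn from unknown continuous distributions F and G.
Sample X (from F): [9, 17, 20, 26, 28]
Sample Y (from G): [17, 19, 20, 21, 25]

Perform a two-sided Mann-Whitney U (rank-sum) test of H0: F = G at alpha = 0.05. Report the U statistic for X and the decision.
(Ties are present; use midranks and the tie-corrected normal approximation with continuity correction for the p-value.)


Step 1: Combine and sort all 10 observations; assign midranks.
sorted (value, group): (9,X), (17,X), (17,Y), (19,Y), (20,X), (20,Y), (21,Y), (25,Y), (26,X), (28,X)
ranks: 9->1, 17->2.5, 17->2.5, 19->4, 20->5.5, 20->5.5, 21->7, 25->8, 26->9, 28->10
Step 2: Rank sum for X: R1 = 1 + 2.5 + 5.5 + 9 + 10 = 28.
Step 3: U_X = R1 - n1(n1+1)/2 = 28 - 5*6/2 = 28 - 15 = 13.
       U_Y = n1*n2 - U_X = 25 - 13 = 12.
Step 4: Ties are present, so use the tie-corrected normal approximation (with continuity correction) for the p-value.
Step 5: p-value = 1.000000; compare to alpha = 0.05. fail to reject H0.

U_X = 13, p = 1.000000, fail to reject H0 at alpha = 0.05.


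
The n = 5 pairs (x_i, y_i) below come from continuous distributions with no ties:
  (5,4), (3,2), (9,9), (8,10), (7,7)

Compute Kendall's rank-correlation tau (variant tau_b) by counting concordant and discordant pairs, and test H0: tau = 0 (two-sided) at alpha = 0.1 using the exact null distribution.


Step 1: Enumerate the 10 unordered pairs (i,j) with i<j and classify each by sign(x_j-x_i) * sign(y_j-y_i).
  (1,2):dx=-2,dy=-2->C; (1,3):dx=+4,dy=+5->C; (1,4):dx=+3,dy=+6->C; (1,5):dx=+2,dy=+3->C
  (2,3):dx=+6,dy=+7->C; (2,4):dx=+5,dy=+8->C; (2,5):dx=+4,dy=+5->C; (3,4):dx=-1,dy=+1->D
  (3,5):dx=-2,dy=-2->C; (4,5):dx=-1,dy=-3->C
Step 2: C = 9, D = 1, total pairs = 10.
Step 3: tau = (C - D)/(n(n-1)/2) = (9 - 1)/10 = 0.800000.
Step 4: Exact two-sided p-value (enumerate n! = 120 permutations of y under H0): p = 0.083333.
Step 5: alpha = 0.1. reject H0.

tau_b = 0.8000 (C=9, D=1), p = 0.083333, reject H0.


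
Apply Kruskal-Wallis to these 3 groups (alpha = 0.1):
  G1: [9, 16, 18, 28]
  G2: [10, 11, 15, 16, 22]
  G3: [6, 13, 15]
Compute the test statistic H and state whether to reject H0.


Step 1: Combine all N = 12 observations and assign midranks.
sorted (value, group, rank): (6,G3,1), (9,G1,2), (10,G2,3), (11,G2,4), (13,G3,5), (15,G2,6.5), (15,G3,6.5), (16,G1,8.5), (16,G2,8.5), (18,G1,10), (22,G2,11), (28,G1,12)
Step 2: Sum ranks within each group.
R_1 = 32.5 (n_1 = 4)
R_2 = 33 (n_2 = 5)
R_3 = 12.5 (n_3 = 3)
Step 3: H = 12/(N(N+1)) * sum(R_i^2/n_i) - 3(N+1)
     = 12/(12*13) * (32.5^2/4 + 33^2/5 + 12.5^2/3) - 3*13
     = 0.076923 * 533.946 - 39
     = 2.072756.
Step 4: Ties present; correction factor C = 1 - 12/(12^3 - 12) = 0.993007. Corrected H = 2.072756 / 0.993007 = 2.087353.
Step 5: Under H0, H ~ chi^2(2); p-value = 0.352158.
Step 6: alpha = 0.1. fail to reject H0.

H = 2.0874, df = 2, p = 0.352158, fail to reject H0.


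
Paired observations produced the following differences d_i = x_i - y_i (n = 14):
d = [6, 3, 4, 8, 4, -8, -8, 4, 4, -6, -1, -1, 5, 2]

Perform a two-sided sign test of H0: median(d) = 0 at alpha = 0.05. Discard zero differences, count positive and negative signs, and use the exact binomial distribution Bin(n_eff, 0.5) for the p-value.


Step 1: Discard zero differences. Original n = 14; n_eff = number of nonzero differences = 14.
Nonzero differences (with sign): +6, +3, +4, +8, +4, -8, -8, +4, +4, -6, -1, -1, +5, +2
Step 2: Count signs: positive = 9, negative = 5.
Step 3: Under H0: P(positive) = 0.5, so the number of positives S ~ Bin(14, 0.5).
Step 4: Two-sided exact p-value = sum of Bin(14,0.5) probabilities at or below the observed probability = 0.423950.
Step 5: alpha = 0.05. fail to reject H0.

n_eff = 14, pos = 9, neg = 5, p = 0.423950, fail to reject H0.


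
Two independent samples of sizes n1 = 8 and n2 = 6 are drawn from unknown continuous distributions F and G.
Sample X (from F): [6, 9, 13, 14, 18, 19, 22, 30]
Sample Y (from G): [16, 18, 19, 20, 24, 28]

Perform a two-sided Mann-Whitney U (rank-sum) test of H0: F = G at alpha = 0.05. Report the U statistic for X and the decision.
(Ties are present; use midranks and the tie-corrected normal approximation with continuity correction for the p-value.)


Step 1: Combine and sort all 14 observations; assign midranks.
sorted (value, group): (6,X), (9,X), (13,X), (14,X), (16,Y), (18,X), (18,Y), (19,X), (19,Y), (20,Y), (22,X), (24,Y), (28,Y), (30,X)
ranks: 6->1, 9->2, 13->3, 14->4, 16->5, 18->6.5, 18->6.5, 19->8.5, 19->8.5, 20->10, 22->11, 24->12, 28->13, 30->14
Step 2: Rank sum for X: R1 = 1 + 2 + 3 + 4 + 6.5 + 8.5 + 11 + 14 = 50.
Step 3: U_X = R1 - n1(n1+1)/2 = 50 - 8*9/2 = 50 - 36 = 14.
       U_Y = n1*n2 - U_X = 48 - 14 = 34.
Step 4: Ties are present, so use the tie-corrected normal approximation (with continuity correction) for the p-value.
Step 5: p-value = 0.219016; compare to alpha = 0.05. fail to reject H0.

U_X = 14, p = 0.219016, fail to reject H0 at alpha = 0.05.


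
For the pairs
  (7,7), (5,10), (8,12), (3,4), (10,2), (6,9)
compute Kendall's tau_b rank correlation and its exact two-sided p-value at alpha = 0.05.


Step 1: Enumerate the 15 unordered pairs (i,j) with i<j and classify each by sign(x_j-x_i) * sign(y_j-y_i).
  (1,2):dx=-2,dy=+3->D; (1,3):dx=+1,dy=+5->C; (1,4):dx=-4,dy=-3->C; (1,5):dx=+3,dy=-5->D
  (1,6):dx=-1,dy=+2->D; (2,3):dx=+3,dy=+2->C; (2,4):dx=-2,dy=-6->C; (2,5):dx=+5,dy=-8->D
  (2,6):dx=+1,dy=-1->D; (3,4):dx=-5,dy=-8->C; (3,5):dx=+2,dy=-10->D; (3,6):dx=-2,dy=-3->C
  (4,5):dx=+7,dy=-2->D; (4,6):dx=+3,dy=+5->C; (5,6):dx=-4,dy=+7->D
Step 2: C = 7, D = 8, total pairs = 15.
Step 3: tau = (C - D)/(n(n-1)/2) = (7 - 8)/15 = -0.066667.
Step 4: Exact two-sided p-value (enumerate n! = 720 permutations of y under H0): p = 1.000000.
Step 5: alpha = 0.05. fail to reject H0.

tau_b = -0.0667 (C=7, D=8), p = 1.000000, fail to reject H0.


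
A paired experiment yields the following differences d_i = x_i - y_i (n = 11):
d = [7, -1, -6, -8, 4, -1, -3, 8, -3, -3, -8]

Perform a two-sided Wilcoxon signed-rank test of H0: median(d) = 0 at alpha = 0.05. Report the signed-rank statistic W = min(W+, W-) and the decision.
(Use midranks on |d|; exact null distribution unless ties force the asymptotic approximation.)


Step 1: Drop any zero differences (none here) and take |d_i|.
|d| = [7, 1, 6, 8, 4, 1, 3, 8, 3, 3, 8]
Step 2: Midrank |d_i| (ties get averaged ranks).
ranks: |7|->8, |1|->1.5, |6|->7, |8|->10, |4|->6, |1|->1.5, |3|->4, |8|->10, |3|->4, |3|->4, |8|->10
Step 3: Attach original signs; sum ranks with positive sign and with negative sign.
W+ = 8 + 6 + 10 = 24
W- = 1.5 + 7 + 10 + 1.5 + 4 + 4 + 4 + 10 = 42
(Check: W+ + W- = 66 should equal n(n+1)/2 = 66.)
Step 4: Test statistic W = min(W+, W-) = 24.
Step 5: Ties in |d|, so use the tie-corrected normal approximation.
        E[W] = n(n+1)/4 = 11*12/4 = 33.
        Tie groups: |d|=1 (t=2), |d|=3 (t=3), |d|=8 (t=3); sum(t^3 - t) = 54.
        Var[W] = n(n+1)(2n+1)/24 - sum(t^3-t)/48 = 3036/24 - 54/48 = 125.375.
        z = (W - E[W]) / sqrt(Var[W]) = (24 - 33) / 11.1971 = -0.8038.
        Two-sided p = 2*Phi(z) = 0.421524.
Step 6: alpha = 0.05. fail to reject H0.

W+ = 24, W- = 42, W = min = 24, p = 0.421524, fail to reject H0.


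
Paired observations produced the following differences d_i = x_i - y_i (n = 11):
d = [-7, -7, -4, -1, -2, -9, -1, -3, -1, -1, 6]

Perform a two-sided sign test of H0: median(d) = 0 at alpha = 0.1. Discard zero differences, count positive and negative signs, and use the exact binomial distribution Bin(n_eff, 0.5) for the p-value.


Step 1: Discard zero differences. Original n = 11; n_eff = number of nonzero differences = 11.
Nonzero differences (with sign): -7, -7, -4, -1, -2, -9, -1, -3, -1, -1, +6
Step 2: Count signs: positive = 1, negative = 10.
Step 3: Under H0: P(positive) = 0.5, so the number of positives S ~ Bin(11, 0.5).
Step 4: Two-sided exact p-value = sum of Bin(11,0.5) probabilities at or below the observed probability = 0.011719.
Step 5: alpha = 0.1. reject H0.

n_eff = 11, pos = 1, neg = 10, p = 0.011719, reject H0.


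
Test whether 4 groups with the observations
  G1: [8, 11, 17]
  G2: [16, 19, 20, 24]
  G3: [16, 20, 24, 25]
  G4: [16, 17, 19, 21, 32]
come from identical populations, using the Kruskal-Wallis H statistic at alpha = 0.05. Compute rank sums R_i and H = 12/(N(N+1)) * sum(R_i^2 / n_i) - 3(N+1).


Step 1: Combine all N = 16 observations and assign midranks.
sorted (value, group, rank): (8,G1,1), (11,G1,2), (16,G2,4), (16,G3,4), (16,G4,4), (17,G1,6.5), (17,G4,6.5), (19,G2,8.5), (19,G4,8.5), (20,G2,10.5), (20,G3,10.5), (21,G4,12), (24,G2,13.5), (24,G3,13.5), (25,G3,15), (32,G4,16)
Step 2: Sum ranks within each group.
R_1 = 9.5 (n_1 = 3)
R_2 = 36.5 (n_2 = 4)
R_3 = 43 (n_3 = 4)
R_4 = 47 (n_4 = 5)
Step 3: H = 12/(N(N+1)) * sum(R_i^2/n_i) - 3(N+1)
     = 12/(16*17) * (9.5^2/3 + 36.5^2/4 + 43^2/4 + 47^2/5) - 3*17
     = 0.044118 * 1267.2 - 51
     = 4.905699.
Step 4: Ties present; correction factor C = 1 - 48/(16^3 - 16) = 0.988235. Corrected H = 4.905699 / 0.988235 = 4.964100.
Step 5: Under H0, H ~ chi^2(3); p-value = 0.174445.
Step 6: alpha = 0.05. fail to reject H0.

H = 4.9641, df = 3, p = 0.174445, fail to reject H0.


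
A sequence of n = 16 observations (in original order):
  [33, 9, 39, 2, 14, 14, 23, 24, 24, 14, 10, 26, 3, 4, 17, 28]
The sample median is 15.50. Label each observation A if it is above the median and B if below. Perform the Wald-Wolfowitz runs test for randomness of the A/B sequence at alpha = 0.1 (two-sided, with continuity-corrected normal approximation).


Step 1: Compute median = 15.50; label A = above, B = below.
Labels in order: ABABBBAAABBABBAA  (n_A = 8, n_B = 8)
Step 2: Count runs R = 9.
Step 3: Under H0 (random ordering), E[R] = 2*n_A*n_B/(n_A+n_B) + 1 = 2*8*8/16 + 1 = 9.0000.
        Var[R] = 2*n_A*n_B*(2*n_A*n_B - n_A - n_B) / ((n_A+n_B)^2 * (n_A+n_B-1)) = 14336/3840 = 3.7333.
        SD[R] = 1.9322.
Step 4: R = E[R], so z = 0 with no continuity correction.
Step 5: Two-sided p-value via normal approximation = 2*(1 - Phi(|z|)) = 1.000000.
Step 6: alpha = 0.1. fail to reject H0.

R = 9, z = 0.0000, p = 1.000000, fail to reject H0.


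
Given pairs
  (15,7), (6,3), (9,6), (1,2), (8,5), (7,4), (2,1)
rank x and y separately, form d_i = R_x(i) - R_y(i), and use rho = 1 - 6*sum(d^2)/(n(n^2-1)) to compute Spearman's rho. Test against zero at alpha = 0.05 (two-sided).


Step 1: Rank x and y separately (midranks; no ties here).
rank(x): 15->7, 6->3, 9->6, 1->1, 8->5, 7->4, 2->2
rank(y): 7->7, 3->3, 6->6, 2->2, 5->5, 4->4, 1->1
Step 2: d_i = R_x(i) - R_y(i); compute d_i^2.
  (7-7)^2=0, (3-3)^2=0, (6-6)^2=0, (1-2)^2=1, (5-5)^2=0, (4-4)^2=0, (2-1)^2=1
sum(d^2) = 2.
Step 3: rho = 1 - 6*2 / (7*(7^2 - 1)) = 1 - 12/336 = 0.964286.
Step 4: Under H0, t = rho * sqrt((n-2)/(1-rho^2)) = 8.1408 ~ t(5).
Step 5: Two-sided p-value from the t-distribution with 5 df = 0.000454.
Step 6: alpha = 0.05. reject H0.

rho = 0.9643, p = 0.000454, reject H0 at alpha = 0.05.


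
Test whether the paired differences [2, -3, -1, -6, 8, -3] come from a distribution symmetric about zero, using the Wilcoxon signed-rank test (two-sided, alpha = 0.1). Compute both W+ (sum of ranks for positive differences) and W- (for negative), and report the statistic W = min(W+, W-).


Step 1: Drop any zero differences (none here) and take |d_i|.
|d| = [2, 3, 1, 6, 8, 3]
Step 2: Midrank |d_i| (ties get averaged ranks).
ranks: |2|->2, |3|->3.5, |1|->1, |6|->5, |8|->6, |3|->3.5
Step 3: Attach original signs; sum ranks with positive sign and with negative sign.
W+ = 2 + 6 = 8
W- = 3.5 + 1 + 5 + 3.5 = 13
(Check: W+ + W- = 21 should equal n(n+1)/2 = 21.)
Step 4: Test statistic W = min(W+, W-) = 8.
Step 5: Ties in |d|, so use the tie-corrected normal approximation.
        E[W] = n(n+1)/4 = 6*7/4 = 10.5.
        Tie groups: |d|=3 (t=2); sum(t^3 - t) = 6.
        Var[W] = n(n+1)(2n+1)/24 - sum(t^3-t)/48 = 546/24 - 6/48 = 22.625.
        z = (W - E[W]) / sqrt(Var[W]) = (8 - 10.5) / 4.7566 = -0.5256.
        Two-sided p = 2*Phi(z) = 0.599174.
Step 6: alpha = 0.1. fail to reject H0.

W+ = 8, W- = 13, W = min = 8, p = 0.599174, fail to reject H0.


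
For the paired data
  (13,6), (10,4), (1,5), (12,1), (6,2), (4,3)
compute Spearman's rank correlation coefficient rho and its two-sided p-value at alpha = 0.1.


Step 1: Rank x and y separately (midranks; no ties here).
rank(x): 13->6, 10->4, 1->1, 12->5, 6->3, 4->2
rank(y): 6->6, 4->4, 5->5, 1->1, 2->2, 3->3
Step 2: d_i = R_x(i) - R_y(i); compute d_i^2.
  (6-6)^2=0, (4-4)^2=0, (1-5)^2=16, (5-1)^2=16, (3-2)^2=1, (2-3)^2=1
sum(d^2) = 34.
Step 3: rho = 1 - 6*34 / (6*(6^2 - 1)) = 1 - 204/210 = 0.028571.
Step 4: Under H0, t = rho * sqrt((n-2)/(1-rho^2)) = 0.0572 ~ t(4).
Step 5: Two-sided p-value from the t-distribution with 4 df = 0.957155.
Step 6: alpha = 0.1. fail to reject H0.

rho = 0.0286, p = 0.957155, fail to reject H0 at alpha = 0.1.


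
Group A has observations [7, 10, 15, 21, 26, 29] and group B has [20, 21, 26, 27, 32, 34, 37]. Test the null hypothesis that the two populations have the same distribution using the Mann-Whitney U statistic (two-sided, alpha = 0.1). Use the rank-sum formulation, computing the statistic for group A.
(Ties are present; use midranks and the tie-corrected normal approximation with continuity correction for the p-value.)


Step 1: Combine and sort all 13 observations; assign midranks.
sorted (value, group): (7,X), (10,X), (15,X), (20,Y), (21,X), (21,Y), (26,X), (26,Y), (27,Y), (29,X), (32,Y), (34,Y), (37,Y)
ranks: 7->1, 10->2, 15->3, 20->4, 21->5.5, 21->5.5, 26->7.5, 26->7.5, 27->9, 29->10, 32->11, 34->12, 37->13
Step 2: Rank sum for X: R1 = 1 + 2 + 3 + 5.5 + 7.5 + 10 = 29.
Step 3: U_X = R1 - n1(n1+1)/2 = 29 - 6*7/2 = 29 - 21 = 8.
       U_Y = n1*n2 - U_X = 42 - 8 = 34.
Step 4: Ties are present, so use the tie-corrected normal approximation (with continuity correction) for the p-value.
Step 5: p-value = 0.073351; compare to alpha = 0.1. reject H0.

U_X = 8, p = 0.073351, reject H0 at alpha = 0.1.


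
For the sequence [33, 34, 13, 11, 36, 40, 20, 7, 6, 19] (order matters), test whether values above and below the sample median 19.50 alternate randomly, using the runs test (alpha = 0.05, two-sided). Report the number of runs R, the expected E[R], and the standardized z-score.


Step 1: Compute median = 19.50; label A = above, B = below.
Labels in order: AABBAAABBB  (n_A = 5, n_B = 5)
Step 2: Count runs R = 4.
Step 3: Under H0 (random ordering), E[R] = 2*n_A*n_B/(n_A+n_B) + 1 = 2*5*5/10 + 1 = 6.0000.
        Var[R] = 2*n_A*n_B*(2*n_A*n_B - n_A - n_B) / ((n_A+n_B)^2 * (n_A+n_B-1)) = 2000/900 = 2.2222.
        SD[R] = 1.4907.
Step 4: Continuity-corrected z = (R + 0.5 - E[R]) / SD[R] = (4 + 0.5 - 6.0000) / 1.4907 = -1.0062.
Step 5: Two-sided p-value via normal approximation = 2*(1 - Phi(|z|)) = 0.314305.
Step 6: alpha = 0.05. fail to reject H0.

R = 4, z = -1.0062, p = 0.314305, fail to reject H0.


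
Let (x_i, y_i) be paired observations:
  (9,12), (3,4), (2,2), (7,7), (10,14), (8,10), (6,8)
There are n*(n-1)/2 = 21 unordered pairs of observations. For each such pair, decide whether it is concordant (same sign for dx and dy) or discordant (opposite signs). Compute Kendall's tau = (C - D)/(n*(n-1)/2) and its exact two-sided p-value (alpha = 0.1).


Step 1: Enumerate the 21 unordered pairs (i,j) with i<j and classify each by sign(x_j-x_i) * sign(y_j-y_i).
  (1,2):dx=-6,dy=-8->C; (1,3):dx=-7,dy=-10->C; (1,4):dx=-2,dy=-5->C; (1,5):dx=+1,dy=+2->C
  (1,6):dx=-1,dy=-2->C; (1,7):dx=-3,dy=-4->C; (2,3):dx=-1,dy=-2->C; (2,4):dx=+4,dy=+3->C
  (2,5):dx=+7,dy=+10->C; (2,6):dx=+5,dy=+6->C; (2,7):dx=+3,dy=+4->C; (3,4):dx=+5,dy=+5->C
  (3,5):dx=+8,dy=+12->C; (3,6):dx=+6,dy=+8->C; (3,7):dx=+4,dy=+6->C; (4,5):dx=+3,dy=+7->C
  (4,6):dx=+1,dy=+3->C; (4,7):dx=-1,dy=+1->D; (5,6):dx=-2,dy=-4->C; (5,7):dx=-4,dy=-6->C
  (6,7):dx=-2,dy=-2->C
Step 2: C = 20, D = 1, total pairs = 21.
Step 3: tau = (C - D)/(n(n-1)/2) = (20 - 1)/21 = 0.904762.
Step 4: Exact two-sided p-value (enumerate n! = 5040 permutations of y under H0): p = 0.002778.
Step 5: alpha = 0.1. reject H0.

tau_b = 0.9048 (C=20, D=1), p = 0.002778, reject H0.


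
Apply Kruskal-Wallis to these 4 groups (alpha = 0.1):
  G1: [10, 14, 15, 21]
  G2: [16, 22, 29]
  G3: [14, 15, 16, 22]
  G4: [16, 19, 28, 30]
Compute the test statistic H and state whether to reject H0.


Step 1: Combine all N = 15 observations and assign midranks.
sorted (value, group, rank): (10,G1,1), (14,G1,2.5), (14,G3,2.5), (15,G1,4.5), (15,G3,4.5), (16,G2,7), (16,G3,7), (16,G4,7), (19,G4,9), (21,G1,10), (22,G2,11.5), (22,G3,11.5), (28,G4,13), (29,G2,14), (30,G4,15)
Step 2: Sum ranks within each group.
R_1 = 18 (n_1 = 4)
R_2 = 32.5 (n_2 = 3)
R_3 = 25.5 (n_3 = 4)
R_4 = 44 (n_4 = 4)
Step 3: H = 12/(N(N+1)) * sum(R_i^2/n_i) - 3(N+1)
     = 12/(15*16) * (18^2/4 + 32.5^2/3 + 25.5^2/4 + 44^2/4) - 3*16
     = 0.050000 * 1079.65 - 48
     = 5.982292.
Step 4: Ties present; correction factor C = 1 - 42/(15^3 - 15) = 0.987500. Corrected H = 5.982292 / 0.987500 = 6.058017.
Step 5: Under H0, H ~ chi^2(3); p-value = 0.108821.
Step 6: alpha = 0.1. fail to reject H0.

H = 6.0580, df = 3, p = 0.108821, fail to reject H0.


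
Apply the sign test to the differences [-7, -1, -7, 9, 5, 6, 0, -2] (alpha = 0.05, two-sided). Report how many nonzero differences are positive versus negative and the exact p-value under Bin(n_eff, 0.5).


Step 1: Discard zero differences. Original n = 8; n_eff = number of nonzero differences = 7.
Nonzero differences (with sign): -7, -1, -7, +9, +5, +6, -2
Step 2: Count signs: positive = 3, negative = 4.
Step 3: Under H0: P(positive) = 0.5, so the number of positives S ~ Bin(7, 0.5).
Step 4: Two-sided exact p-value = sum of Bin(7,0.5) probabilities at or below the observed probability = 1.000000.
Step 5: alpha = 0.05. fail to reject H0.

n_eff = 7, pos = 3, neg = 4, p = 1.000000, fail to reject H0.


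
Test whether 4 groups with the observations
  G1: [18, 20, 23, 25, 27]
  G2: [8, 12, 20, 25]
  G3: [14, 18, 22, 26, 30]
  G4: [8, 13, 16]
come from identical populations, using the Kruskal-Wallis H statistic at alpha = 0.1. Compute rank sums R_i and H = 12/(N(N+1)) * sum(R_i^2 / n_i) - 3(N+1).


Step 1: Combine all N = 17 observations and assign midranks.
sorted (value, group, rank): (8,G2,1.5), (8,G4,1.5), (12,G2,3), (13,G4,4), (14,G3,5), (16,G4,6), (18,G1,7.5), (18,G3,7.5), (20,G1,9.5), (20,G2,9.5), (22,G3,11), (23,G1,12), (25,G1,13.5), (25,G2,13.5), (26,G3,15), (27,G1,16), (30,G3,17)
Step 2: Sum ranks within each group.
R_1 = 58.5 (n_1 = 5)
R_2 = 27.5 (n_2 = 4)
R_3 = 55.5 (n_3 = 5)
R_4 = 11.5 (n_4 = 3)
Step 3: H = 12/(N(N+1)) * sum(R_i^2/n_i) - 3(N+1)
     = 12/(17*18) * (58.5^2/5 + 27.5^2/4 + 55.5^2/5 + 11.5^2/3) - 3*18
     = 0.039216 * 1533.65 - 54
     = 6.142974.
Step 4: Ties present; correction factor C = 1 - 24/(17^3 - 17) = 0.995098. Corrected H = 6.142974 / 0.995098 = 6.173235.
Step 5: Under H0, H ~ chi^2(3); p-value = 0.103480.
Step 6: alpha = 0.1. fail to reject H0.

H = 6.1732, df = 3, p = 0.103480, fail to reject H0.


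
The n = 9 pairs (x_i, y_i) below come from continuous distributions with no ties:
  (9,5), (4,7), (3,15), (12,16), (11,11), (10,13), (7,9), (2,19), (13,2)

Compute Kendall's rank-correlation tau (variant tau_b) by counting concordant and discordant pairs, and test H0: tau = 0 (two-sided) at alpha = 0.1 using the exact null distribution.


Step 1: Enumerate the 36 unordered pairs (i,j) with i<j and classify each by sign(x_j-x_i) * sign(y_j-y_i).
  (1,2):dx=-5,dy=+2->D; (1,3):dx=-6,dy=+10->D; (1,4):dx=+3,dy=+11->C; (1,5):dx=+2,dy=+6->C
  (1,6):dx=+1,dy=+8->C; (1,7):dx=-2,dy=+4->D; (1,8):dx=-7,dy=+14->D; (1,9):dx=+4,dy=-3->D
  (2,3):dx=-1,dy=+8->D; (2,4):dx=+8,dy=+9->C; (2,5):dx=+7,dy=+4->C; (2,6):dx=+6,dy=+6->C
  (2,7):dx=+3,dy=+2->C; (2,8):dx=-2,dy=+12->D; (2,9):dx=+9,dy=-5->D; (3,4):dx=+9,dy=+1->C
  (3,5):dx=+8,dy=-4->D; (3,6):dx=+7,dy=-2->D; (3,7):dx=+4,dy=-6->D; (3,8):dx=-1,dy=+4->D
  (3,9):dx=+10,dy=-13->D; (4,5):dx=-1,dy=-5->C; (4,6):dx=-2,dy=-3->C; (4,7):dx=-5,dy=-7->C
  (4,8):dx=-10,dy=+3->D; (4,9):dx=+1,dy=-14->D; (5,6):dx=-1,dy=+2->D; (5,7):dx=-4,dy=-2->C
  (5,8):dx=-9,dy=+8->D; (5,9):dx=+2,dy=-9->D; (6,7):dx=-3,dy=-4->C; (6,8):dx=-8,dy=+6->D
  (6,9):dx=+3,dy=-11->D; (7,8):dx=-5,dy=+10->D; (7,9):dx=+6,dy=-7->D; (8,9):dx=+11,dy=-17->D
Step 2: C = 13, D = 23, total pairs = 36.
Step 3: tau = (C - D)/(n(n-1)/2) = (13 - 23)/36 = -0.277778.
Step 4: Exact two-sided p-value (enumerate n! = 362880 permutations of y under H0): p = 0.358488.
Step 5: alpha = 0.1. fail to reject H0.

tau_b = -0.2778 (C=13, D=23), p = 0.358488, fail to reject H0.


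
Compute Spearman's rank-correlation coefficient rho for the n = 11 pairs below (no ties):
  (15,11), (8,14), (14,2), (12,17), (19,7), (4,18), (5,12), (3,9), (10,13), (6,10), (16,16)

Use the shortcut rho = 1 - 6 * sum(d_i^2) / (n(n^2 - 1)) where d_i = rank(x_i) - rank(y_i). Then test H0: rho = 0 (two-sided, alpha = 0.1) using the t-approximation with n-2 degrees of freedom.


Step 1: Rank x and y separately (midranks; no ties here).
rank(x): 15->9, 8->5, 14->8, 12->7, 19->11, 4->2, 5->3, 3->1, 10->6, 6->4, 16->10
rank(y): 11->5, 14->8, 2->1, 17->10, 7->2, 18->11, 12->6, 9->3, 13->7, 10->4, 16->9
Step 2: d_i = R_x(i) - R_y(i); compute d_i^2.
  (9-5)^2=16, (5-8)^2=9, (8-1)^2=49, (7-10)^2=9, (11-2)^2=81, (2-11)^2=81, (3-6)^2=9, (1-3)^2=4, (6-7)^2=1, (4-4)^2=0, (10-9)^2=1
sum(d^2) = 260.
Step 3: rho = 1 - 6*260 / (11*(11^2 - 1)) = 1 - 1560/1320 = -0.181818.
Step 4: Under H0, t = rho * sqrt((n-2)/(1-rho^2)) = -0.5547 ~ t(9).
Step 5: Two-sided p-value from the t-distribution with 9 df = 0.592615.
Step 6: alpha = 0.1. fail to reject H0.

rho = -0.1818, p = 0.592615, fail to reject H0 at alpha = 0.1.


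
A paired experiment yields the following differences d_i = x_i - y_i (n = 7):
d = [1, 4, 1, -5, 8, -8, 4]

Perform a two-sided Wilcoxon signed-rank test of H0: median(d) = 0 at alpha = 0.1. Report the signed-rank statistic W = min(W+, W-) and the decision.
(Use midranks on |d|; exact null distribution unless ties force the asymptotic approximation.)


Step 1: Drop any zero differences (none here) and take |d_i|.
|d| = [1, 4, 1, 5, 8, 8, 4]
Step 2: Midrank |d_i| (ties get averaged ranks).
ranks: |1|->1.5, |4|->3.5, |1|->1.5, |5|->5, |8|->6.5, |8|->6.5, |4|->3.5
Step 3: Attach original signs; sum ranks with positive sign and with negative sign.
W+ = 1.5 + 3.5 + 1.5 + 6.5 + 3.5 = 16.5
W- = 5 + 6.5 = 11.5
(Check: W+ + W- = 28 should equal n(n+1)/2 = 28.)
Step 4: Test statistic W = min(W+, W-) = 11.5.
Step 5: Ties in |d|, so use the tie-corrected normal approximation.
        E[W] = n(n+1)/4 = 7*8/4 = 14.
        Tie groups: |d|=1 (t=2), |d|=4 (t=2), |d|=8 (t=2); sum(t^3 - t) = 18.
        Var[W] = n(n+1)(2n+1)/24 - sum(t^3-t)/48 = 840/24 - 18/48 = 34.625.
        z = (W - E[W]) / sqrt(Var[W]) = (11.5 - 14) / 5.8843 = -0.4249.
        Two-sided p = 2*Phi(z) = 0.670939.
Step 6: alpha = 0.1. fail to reject H0.

W+ = 16.5, W- = 11.5, W = min = 11.5, p = 0.670939, fail to reject H0.


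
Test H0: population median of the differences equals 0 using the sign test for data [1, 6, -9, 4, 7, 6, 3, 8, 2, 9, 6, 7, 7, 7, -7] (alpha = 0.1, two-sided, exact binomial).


Step 1: Discard zero differences. Original n = 15; n_eff = number of nonzero differences = 15.
Nonzero differences (with sign): +1, +6, -9, +4, +7, +6, +3, +8, +2, +9, +6, +7, +7, +7, -7
Step 2: Count signs: positive = 13, negative = 2.
Step 3: Under H0: P(positive) = 0.5, so the number of positives S ~ Bin(15, 0.5).
Step 4: Two-sided exact p-value = sum of Bin(15,0.5) probabilities at or below the observed probability = 0.007385.
Step 5: alpha = 0.1. reject H0.

n_eff = 15, pos = 13, neg = 2, p = 0.007385, reject H0.


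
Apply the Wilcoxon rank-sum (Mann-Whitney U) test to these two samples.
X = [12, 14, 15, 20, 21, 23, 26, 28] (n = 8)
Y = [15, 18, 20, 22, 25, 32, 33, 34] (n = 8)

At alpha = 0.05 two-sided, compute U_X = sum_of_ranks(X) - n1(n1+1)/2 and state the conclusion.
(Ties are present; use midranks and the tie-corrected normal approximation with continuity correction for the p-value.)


Step 1: Combine and sort all 16 observations; assign midranks.
sorted (value, group): (12,X), (14,X), (15,X), (15,Y), (18,Y), (20,X), (20,Y), (21,X), (22,Y), (23,X), (25,Y), (26,X), (28,X), (32,Y), (33,Y), (34,Y)
ranks: 12->1, 14->2, 15->3.5, 15->3.5, 18->5, 20->6.5, 20->6.5, 21->8, 22->9, 23->10, 25->11, 26->12, 28->13, 32->14, 33->15, 34->16
Step 2: Rank sum for X: R1 = 1 + 2 + 3.5 + 6.5 + 8 + 10 + 12 + 13 = 56.
Step 3: U_X = R1 - n1(n1+1)/2 = 56 - 8*9/2 = 56 - 36 = 20.
       U_Y = n1*n2 - U_X = 64 - 20 = 44.
Step 4: Ties are present, so use the tie-corrected normal approximation (with continuity correction) for the p-value.
Step 5: p-value = 0.226463; compare to alpha = 0.05. fail to reject H0.

U_X = 20, p = 0.226463, fail to reject H0 at alpha = 0.05.


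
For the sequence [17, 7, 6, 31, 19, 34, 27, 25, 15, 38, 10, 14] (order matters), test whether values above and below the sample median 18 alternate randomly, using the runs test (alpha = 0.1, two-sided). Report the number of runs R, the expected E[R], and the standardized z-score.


Step 1: Compute median = 18; label A = above, B = below.
Labels in order: BBBAAAAABABB  (n_A = 6, n_B = 6)
Step 2: Count runs R = 5.
Step 3: Under H0 (random ordering), E[R] = 2*n_A*n_B/(n_A+n_B) + 1 = 2*6*6/12 + 1 = 7.0000.
        Var[R] = 2*n_A*n_B*(2*n_A*n_B - n_A - n_B) / ((n_A+n_B)^2 * (n_A+n_B-1)) = 4320/1584 = 2.7273.
        SD[R] = 1.6514.
Step 4: Continuity-corrected z = (R + 0.5 - E[R]) / SD[R] = (5 + 0.5 - 7.0000) / 1.6514 = -0.9083.
Step 5: Two-sided p-value via normal approximation = 2*(1 - Phi(|z|)) = 0.363722.
Step 6: alpha = 0.1. fail to reject H0.

R = 5, z = -0.9083, p = 0.363722, fail to reject H0.


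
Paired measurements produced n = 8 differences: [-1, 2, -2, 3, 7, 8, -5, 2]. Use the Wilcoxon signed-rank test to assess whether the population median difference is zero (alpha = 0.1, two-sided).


Step 1: Drop any zero differences (none here) and take |d_i|.
|d| = [1, 2, 2, 3, 7, 8, 5, 2]
Step 2: Midrank |d_i| (ties get averaged ranks).
ranks: |1|->1, |2|->3, |2|->3, |3|->5, |7|->7, |8|->8, |5|->6, |2|->3
Step 3: Attach original signs; sum ranks with positive sign and with negative sign.
W+ = 3 + 5 + 7 + 8 + 3 = 26
W- = 1 + 3 + 6 = 10
(Check: W+ + W- = 36 should equal n(n+1)/2 = 36.)
Step 4: Test statistic W = min(W+, W-) = 10.
Step 5: Ties in |d|, so use the tie-corrected normal approximation.
        E[W] = n(n+1)/4 = 8*9/4 = 18.
        Tie groups: |d|=2 (t=3); sum(t^3 - t) = 24.
        Var[W] = n(n+1)(2n+1)/24 - sum(t^3-t)/48 = 1224/24 - 24/48 = 50.5.
        z = (W - E[W]) / sqrt(Var[W]) = (10 - 18) / 7.1063 = -1.1258.
        Two-sided p = 2*Phi(z) = 0.260269.
Step 6: alpha = 0.1. fail to reject H0.

W+ = 26, W- = 10, W = min = 10, p = 0.260269, fail to reject H0.


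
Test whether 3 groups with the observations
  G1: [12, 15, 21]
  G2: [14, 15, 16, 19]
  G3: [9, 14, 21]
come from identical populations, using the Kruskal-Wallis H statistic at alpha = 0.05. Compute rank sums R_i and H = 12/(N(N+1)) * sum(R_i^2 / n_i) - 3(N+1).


Step 1: Combine all N = 10 observations and assign midranks.
sorted (value, group, rank): (9,G3,1), (12,G1,2), (14,G2,3.5), (14,G3,3.5), (15,G1,5.5), (15,G2,5.5), (16,G2,7), (19,G2,8), (21,G1,9.5), (21,G3,9.5)
Step 2: Sum ranks within each group.
R_1 = 17 (n_1 = 3)
R_2 = 24 (n_2 = 4)
R_3 = 14 (n_3 = 3)
Step 3: H = 12/(N(N+1)) * sum(R_i^2/n_i) - 3(N+1)
     = 12/(10*11) * (17^2/3 + 24^2/4 + 14^2/3) - 3*11
     = 0.109091 * 305.667 - 33
     = 0.345455.
Step 4: Ties present; correction factor C = 1 - 18/(10^3 - 10) = 0.981818. Corrected H = 0.345455 / 0.981818 = 0.351852.
Step 5: Under H0, H ~ chi^2(2); p-value = 0.838680.
Step 6: alpha = 0.05. fail to reject H0.

H = 0.3519, df = 2, p = 0.838680, fail to reject H0.


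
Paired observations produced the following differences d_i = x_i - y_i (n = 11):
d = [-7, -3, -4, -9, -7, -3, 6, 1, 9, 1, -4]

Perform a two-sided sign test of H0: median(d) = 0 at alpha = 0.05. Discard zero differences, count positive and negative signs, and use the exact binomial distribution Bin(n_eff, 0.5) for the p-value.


Step 1: Discard zero differences. Original n = 11; n_eff = number of nonzero differences = 11.
Nonzero differences (with sign): -7, -3, -4, -9, -7, -3, +6, +1, +9, +1, -4
Step 2: Count signs: positive = 4, negative = 7.
Step 3: Under H0: P(positive) = 0.5, so the number of positives S ~ Bin(11, 0.5).
Step 4: Two-sided exact p-value = sum of Bin(11,0.5) probabilities at or below the observed probability = 0.548828.
Step 5: alpha = 0.05. fail to reject H0.

n_eff = 11, pos = 4, neg = 7, p = 0.548828, fail to reject H0.


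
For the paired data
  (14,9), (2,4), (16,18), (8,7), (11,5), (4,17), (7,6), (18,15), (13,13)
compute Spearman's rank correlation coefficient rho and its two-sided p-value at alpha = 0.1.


Step 1: Rank x and y separately (midranks; no ties here).
rank(x): 14->7, 2->1, 16->8, 8->4, 11->5, 4->2, 7->3, 18->9, 13->6
rank(y): 9->5, 4->1, 18->9, 7->4, 5->2, 17->8, 6->3, 15->7, 13->6
Step 2: d_i = R_x(i) - R_y(i); compute d_i^2.
  (7-5)^2=4, (1-1)^2=0, (8-9)^2=1, (4-4)^2=0, (5-2)^2=9, (2-8)^2=36, (3-3)^2=0, (9-7)^2=4, (6-6)^2=0
sum(d^2) = 54.
Step 3: rho = 1 - 6*54 / (9*(9^2 - 1)) = 1 - 324/720 = 0.550000.
Step 4: Under H0, t = rho * sqrt((n-2)/(1-rho^2)) = 1.7424 ~ t(7).
Step 5: Two-sided p-value from the t-distribution with 7 df = 0.124977.
Step 6: alpha = 0.1. fail to reject H0.

rho = 0.5500, p = 0.124977, fail to reject H0 at alpha = 0.1.


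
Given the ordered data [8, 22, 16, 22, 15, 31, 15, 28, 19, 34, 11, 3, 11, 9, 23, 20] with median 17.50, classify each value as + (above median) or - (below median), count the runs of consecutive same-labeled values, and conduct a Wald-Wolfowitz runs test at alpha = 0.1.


Step 1: Compute median = 17.50; label A = above, B = below.
Labels in order: BABABABAAABBBBAA  (n_A = 8, n_B = 8)
Step 2: Count runs R = 10.
Step 3: Under H0 (random ordering), E[R] = 2*n_A*n_B/(n_A+n_B) + 1 = 2*8*8/16 + 1 = 9.0000.
        Var[R] = 2*n_A*n_B*(2*n_A*n_B - n_A - n_B) / ((n_A+n_B)^2 * (n_A+n_B-1)) = 14336/3840 = 3.7333.
        SD[R] = 1.9322.
Step 4: Continuity-corrected z = (R - 0.5 - E[R]) / SD[R] = (10 - 0.5 - 9.0000) / 1.9322 = 0.2588.
Step 5: Two-sided p-value via normal approximation = 2*(1 - Phi(|z|)) = 0.795809.
Step 6: alpha = 0.1. fail to reject H0.

R = 10, z = 0.2588, p = 0.795809, fail to reject H0.


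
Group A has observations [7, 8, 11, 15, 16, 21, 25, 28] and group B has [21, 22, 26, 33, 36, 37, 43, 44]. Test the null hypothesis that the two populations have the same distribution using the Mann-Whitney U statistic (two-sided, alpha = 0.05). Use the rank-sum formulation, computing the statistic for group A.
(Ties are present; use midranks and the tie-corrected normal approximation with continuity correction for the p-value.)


Step 1: Combine and sort all 16 observations; assign midranks.
sorted (value, group): (7,X), (8,X), (11,X), (15,X), (16,X), (21,X), (21,Y), (22,Y), (25,X), (26,Y), (28,X), (33,Y), (36,Y), (37,Y), (43,Y), (44,Y)
ranks: 7->1, 8->2, 11->3, 15->4, 16->5, 21->6.5, 21->6.5, 22->8, 25->9, 26->10, 28->11, 33->12, 36->13, 37->14, 43->15, 44->16
Step 2: Rank sum for X: R1 = 1 + 2 + 3 + 4 + 5 + 6.5 + 9 + 11 = 41.5.
Step 3: U_X = R1 - n1(n1+1)/2 = 41.5 - 8*9/2 = 41.5 - 36 = 5.5.
       U_Y = n1*n2 - U_X = 64 - 5.5 = 58.5.
Step 4: Ties are present, so use the tie-corrected normal approximation (with continuity correction) for the p-value.
Step 5: p-value = 0.006284; compare to alpha = 0.05. reject H0.

U_X = 5.5, p = 0.006284, reject H0 at alpha = 0.05.


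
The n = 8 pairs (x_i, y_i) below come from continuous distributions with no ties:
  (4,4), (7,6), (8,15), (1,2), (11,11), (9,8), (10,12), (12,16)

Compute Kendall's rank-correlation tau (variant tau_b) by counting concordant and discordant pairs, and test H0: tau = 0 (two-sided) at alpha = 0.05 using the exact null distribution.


Step 1: Enumerate the 28 unordered pairs (i,j) with i<j and classify each by sign(x_j-x_i) * sign(y_j-y_i).
  (1,2):dx=+3,dy=+2->C; (1,3):dx=+4,dy=+11->C; (1,4):dx=-3,dy=-2->C; (1,5):dx=+7,dy=+7->C
  (1,6):dx=+5,dy=+4->C; (1,7):dx=+6,dy=+8->C; (1,8):dx=+8,dy=+12->C; (2,3):dx=+1,dy=+9->C
  (2,4):dx=-6,dy=-4->C; (2,5):dx=+4,dy=+5->C; (2,6):dx=+2,dy=+2->C; (2,7):dx=+3,dy=+6->C
  (2,8):dx=+5,dy=+10->C; (3,4):dx=-7,dy=-13->C; (3,5):dx=+3,dy=-4->D; (3,6):dx=+1,dy=-7->D
  (3,7):dx=+2,dy=-3->D; (3,8):dx=+4,dy=+1->C; (4,5):dx=+10,dy=+9->C; (4,6):dx=+8,dy=+6->C
  (4,7):dx=+9,dy=+10->C; (4,8):dx=+11,dy=+14->C; (5,6):dx=-2,dy=-3->C; (5,7):dx=-1,dy=+1->D
  (5,8):dx=+1,dy=+5->C; (6,7):dx=+1,dy=+4->C; (6,8):dx=+3,dy=+8->C; (7,8):dx=+2,dy=+4->C
Step 2: C = 24, D = 4, total pairs = 28.
Step 3: tau = (C - D)/(n(n-1)/2) = (24 - 4)/28 = 0.714286.
Step 4: Exact two-sided p-value (enumerate n! = 40320 permutations of y under H0): p = 0.014137.
Step 5: alpha = 0.05. reject H0.

tau_b = 0.7143 (C=24, D=4), p = 0.014137, reject H0.


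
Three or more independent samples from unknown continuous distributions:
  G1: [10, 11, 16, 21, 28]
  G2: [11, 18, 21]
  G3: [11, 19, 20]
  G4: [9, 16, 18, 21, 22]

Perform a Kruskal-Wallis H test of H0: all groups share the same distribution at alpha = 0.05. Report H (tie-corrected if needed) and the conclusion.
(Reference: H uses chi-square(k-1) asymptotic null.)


Step 1: Combine all N = 16 observations and assign midranks.
sorted (value, group, rank): (9,G4,1), (10,G1,2), (11,G1,4), (11,G2,4), (11,G3,4), (16,G1,6.5), (16,G4,6.5), (18,G2,8.5), (18,G4,8.5), (19,G3,10), (20,G3,11), (21,G1,13), (21,G2,13), (21,G4,13), (22,G4,15), (28,G1,16)
Step 2: Sum ranks within each group.
R_1 = 41.5 (n_1 = 5)
R_2 = 25.5 (n_2 = 3)
R_3 = 25 (n_3 = 3)
R_4 = 44 (n_4 = 5)
Step 3: H = 12/(N(N+1)) * sum(R_i^2/n_i) - 3(N+1)
     = 12/(16*17) * (41.5^2/5 + 25.5^2/3 + 25^2/3 + 44^2/5) - 3*17
     = 0.044118 * 1156.73 - 51
     = 0.032353.
Step 4: Ties present; correction factor C = 1 - 60/(16^3 - 16) = 0.985294. Corrected H = 0.032353 / 0.985294 = 0.032836.
Step 5: Under H0, H ~ chi^2(3); p-value = 0.998433.
Step 6: alpha = 0.05. fail to reject H0.

H = 0.0328, df = 3, p = 0.998433, fail to reject H0.
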